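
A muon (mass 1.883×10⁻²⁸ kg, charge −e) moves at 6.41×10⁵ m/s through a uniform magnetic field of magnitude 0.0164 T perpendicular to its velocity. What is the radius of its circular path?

The magnetic force provides the centripetal force: |q|vB = mv²/r.
r = mv/(|q|B) = (1.883×10⁻²⁸)(6.41×10⁵)/((1.602×10⁻¹⁹)(0.0164)) ≈ 0.0459 m.

r ≈ 0.0459 m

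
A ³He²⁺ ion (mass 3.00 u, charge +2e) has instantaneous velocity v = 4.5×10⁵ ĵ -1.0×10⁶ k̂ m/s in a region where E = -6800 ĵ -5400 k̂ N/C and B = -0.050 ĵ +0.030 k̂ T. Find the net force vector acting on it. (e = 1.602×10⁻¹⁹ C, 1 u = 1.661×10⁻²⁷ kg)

F ≈ (-1.17×10⁻¹⁴, -2.18×10⁻¹⁵, -1.73×10⁻¹⁵) N

v×B = (-3.65×10⁴, 0, 0) N/C.
E + v×B = (-3.65×10⁴, -6800, -5400) N/C.
F = q(E + v×B) = (3.204×10⁻¹⁹ C)·(-3.65×10⁴, -6800, -5400) = (-1.17×10⁻¹⁴, -2.18×10⁻¹⁵, -1.73×10⁻¹⁵) N.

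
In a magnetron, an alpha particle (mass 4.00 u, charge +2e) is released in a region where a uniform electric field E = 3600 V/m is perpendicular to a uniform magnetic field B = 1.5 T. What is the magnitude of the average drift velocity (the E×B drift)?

In crossed fields the guiding centre drifts at v_d = |E×B|/B² = E/B, independent of charge and mass.
v_d = 3600/1.5 = 2400 m/s.

v_d ≈ 2400 m/s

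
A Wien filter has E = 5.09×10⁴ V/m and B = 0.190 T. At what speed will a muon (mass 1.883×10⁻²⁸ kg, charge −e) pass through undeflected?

For undeflected motion the electric and magnetic forces balance: qE = qvB.
v = E/B = 5.09×10⁴/0.190 = 2.68×10⁵ m/s.

v = 2.68×10⁵ m/s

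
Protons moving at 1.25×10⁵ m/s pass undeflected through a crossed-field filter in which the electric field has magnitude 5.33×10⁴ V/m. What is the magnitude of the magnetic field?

Balance of forces in the selector: qE = qvB ⇒ B = E/v.
B = 5.33×10⁴/1.25×10⁵ = 0.426 T.

B = 0.426 T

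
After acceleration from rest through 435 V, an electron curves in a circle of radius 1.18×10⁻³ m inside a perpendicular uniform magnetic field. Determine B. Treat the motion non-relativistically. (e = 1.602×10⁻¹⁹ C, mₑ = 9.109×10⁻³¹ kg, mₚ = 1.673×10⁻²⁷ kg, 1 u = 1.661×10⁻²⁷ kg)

B ≈ 0.0596 T

v = √(2|q|V/m) = √(2·1.602×10⁻¹⁹·435/9.109×10⁻³¹) ≈ 1.237×10⁷ m/s.
B = mv/(|q|r) = (9.109×10⁻³¹)(1.237×10⁷)/((1.602×10⁻¹⁹)(1.18×10⁻³)) ≈ 0.0596 T.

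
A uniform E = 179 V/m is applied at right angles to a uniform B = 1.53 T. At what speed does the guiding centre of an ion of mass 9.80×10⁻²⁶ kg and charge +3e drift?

The E×B drift speed is v_d = E/B.
v_d = 179/1.53 = 117 m/s.

v_d ≈ 117 m/s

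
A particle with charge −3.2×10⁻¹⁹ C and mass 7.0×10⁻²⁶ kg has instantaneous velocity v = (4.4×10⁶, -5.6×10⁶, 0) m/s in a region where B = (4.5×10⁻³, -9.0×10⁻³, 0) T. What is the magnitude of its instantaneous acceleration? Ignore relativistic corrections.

v×B = (0, 0, -1.44×10⁴) N/C.
F = q v×B = (−3.2×10⁻¹⁹ C)·(0, 0, -1.44×10⁴) = (0, 0, 4.61×10⁻¹⁵) N.
|a| = |F|/m = 4.608×10⁻¹⁵/7.0×10⁻²⁶ ≈ 6.58×10¹⁰ m/s².

|a| ≈ 6.58×10¹⁰ m/s²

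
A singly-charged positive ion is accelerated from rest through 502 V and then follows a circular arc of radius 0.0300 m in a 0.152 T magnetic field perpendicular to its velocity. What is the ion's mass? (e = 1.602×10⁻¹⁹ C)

m ≈ 3.32×10⁻²⁷ kg

Combine |q|V = ½mv² and r = mv/(|q|B): eliminate v to get m = qB²r²/(2V).
m = (1.602×10⁻¹⁹)(0.152)²(0.0300)²/(2·502) ≈ 3.32×10⁻²⁷ kg.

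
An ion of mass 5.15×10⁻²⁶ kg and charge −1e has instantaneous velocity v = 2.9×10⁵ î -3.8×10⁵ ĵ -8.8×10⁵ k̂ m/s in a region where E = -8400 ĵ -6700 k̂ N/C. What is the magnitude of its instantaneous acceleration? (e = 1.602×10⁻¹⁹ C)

|a| ≈ 3.34×10¹⁰ m/s²

Only an electric field acts, so F = qE = (−1.602×10⁻¹⁹ C)·(0, -8400, -6700) = (0, 1.35×10⁻¹⁵, 1.07×10⁻¹⁵) N.
|a| = |F|/m = 1.721×10⁻¹⁵/5.15×10⁻²⁶ ≈ 3.34×10¹⁰ m/s².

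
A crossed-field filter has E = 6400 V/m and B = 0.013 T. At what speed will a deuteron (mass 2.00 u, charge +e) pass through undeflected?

v = 4.9×10⁵ m/s

Straight-line motion ⇒ electric and magnetic forces cancel, so E = vB.
v = E/B = 6400/0.013 = 4.9×10⁵ m/s.
The result is independent of the particle's charge and mass.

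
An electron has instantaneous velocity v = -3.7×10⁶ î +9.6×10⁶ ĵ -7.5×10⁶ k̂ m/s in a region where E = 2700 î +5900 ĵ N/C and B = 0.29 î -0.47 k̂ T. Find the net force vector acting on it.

F ≈ (7.22×10⁻¹³, 6.26×10⁻¹³, 4.46×10⁻¹³) N

v×B = (-4.51×10⁶, -3.91×10⁶, -2.78×10⁶) N/C.
E + v×B = (-4.51×10⁶, -3.91×10⁶, -2.78×10⁶) N/C.
F = q(E + v×B) = (−1.602×10⁻¹⁹ C)·(-4.51×10⁶, -3.91×10⁶, -2.78×10⁶) = (7.22×10⁻¹³, 6.26×10⁻¹³, 4.46×10⁻¹³) N.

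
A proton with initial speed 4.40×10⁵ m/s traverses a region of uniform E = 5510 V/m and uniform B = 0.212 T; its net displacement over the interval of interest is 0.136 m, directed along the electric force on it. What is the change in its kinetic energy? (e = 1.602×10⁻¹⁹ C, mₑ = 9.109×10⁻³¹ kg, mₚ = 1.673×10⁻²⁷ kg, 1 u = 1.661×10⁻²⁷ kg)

The magnetic force is always ⟂ v and does no work; only the electric force changes KE.
ΔKE = F_E · d = |q|E d = (1.602×10⁻¹⁹)(5510)(0.136) ≈ 1.20×10⁻¹⁶ J.

ΔKE ≈ 1.20×10⁻¹⁶ J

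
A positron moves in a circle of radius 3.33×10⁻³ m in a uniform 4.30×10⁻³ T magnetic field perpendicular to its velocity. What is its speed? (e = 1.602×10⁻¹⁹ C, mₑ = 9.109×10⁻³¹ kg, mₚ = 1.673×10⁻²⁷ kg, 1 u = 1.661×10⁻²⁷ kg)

v ≈ 2.52×10⁶ m/s

From |q|vB = mv²/r, v = |q|Br/m.
v = (1.602×10⁻¹⁹)(4.30×10⁻³)(3.33×10⁻³)/9.109×10⁻³¹ ≈ 2.52×10⁶ m/s.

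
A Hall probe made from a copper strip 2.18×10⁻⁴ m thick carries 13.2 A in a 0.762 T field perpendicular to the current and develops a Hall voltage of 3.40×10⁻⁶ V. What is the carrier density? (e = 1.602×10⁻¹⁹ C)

n ≈ 8.47×10²⁸ m⁻³

From V_H = IB/(n e t), n = IB/(V_H e t).
n = (13.2)(0.762)/((3.40×10⁻⁶)(1.602×10⁻¹⁹)(2.18×10⁻⁴)) ≈ 8.47×10²⁸ m⁻³.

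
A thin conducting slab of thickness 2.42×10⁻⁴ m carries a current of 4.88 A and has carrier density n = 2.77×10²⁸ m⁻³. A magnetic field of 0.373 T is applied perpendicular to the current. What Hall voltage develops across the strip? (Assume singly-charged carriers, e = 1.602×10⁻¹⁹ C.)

V_H ≈ 1.70×10⁻⁶ V

V_H = IB/(n e t).
V_H = (4.88)(0.373)/((2.77×10²⁸)(1.602×10⁻¹⁹)(2.42×10⁻⁴)) ≈ 1.70×10⁻⁶ V.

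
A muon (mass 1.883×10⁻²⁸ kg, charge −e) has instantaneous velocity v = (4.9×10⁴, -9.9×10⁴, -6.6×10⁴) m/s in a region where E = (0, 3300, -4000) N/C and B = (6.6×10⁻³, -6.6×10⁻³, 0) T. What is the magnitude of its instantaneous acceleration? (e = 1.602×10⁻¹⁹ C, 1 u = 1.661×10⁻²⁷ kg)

v×B = (-436, -436, 330) N/C.
E + v×B = (-436, 2860, -3670) N/C.
F = q(E + v×B) = (−1.602×10⁻¹⁹ C)·(-436, 2860, -3670) = (6.98×10⁻¹⁷, -4.59×10⁻¹⁶, 5.88×10⁻¹⁶) N.
|a| = |F|/m = 7.491×10⁻¹⁶/1.883×10⁻²⁸ ≈ 3.98×10¹² m/s².

|a| ≈ 3.98×10¹² m/s²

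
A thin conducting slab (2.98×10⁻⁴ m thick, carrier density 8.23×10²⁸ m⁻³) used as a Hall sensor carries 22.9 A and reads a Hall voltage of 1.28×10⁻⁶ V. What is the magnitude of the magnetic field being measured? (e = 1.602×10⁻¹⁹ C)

From V_H = IB/(n e t), B = V_H n e t / I.
B = (1.28×10⁻⁶)(8.23×10²⁸)(1.602×10⁻¹⁹)(2.98×10⁻⁴)/22.9 ≈ 0.220 T.

B ≈ 0.220 T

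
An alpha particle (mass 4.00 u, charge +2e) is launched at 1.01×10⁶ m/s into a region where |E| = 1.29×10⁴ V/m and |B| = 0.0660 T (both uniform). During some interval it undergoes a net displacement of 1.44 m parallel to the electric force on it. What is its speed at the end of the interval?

B does no work; ΔKE = |q|E d.
½mv_f² = ½mv₀² + |q|Ed = ½(6.644×10⁻²⁷)(1.01×10⁶)² + (3.204×10⁻¹⁹)(1.29×10⁴)(1.44) ≈ 3.389×10⁻¹⁵ J + 5.952×10⁻¹⁵ J ≈ 9.341×10⁻¹⁵ J.
v_f = √(2·9.341×10⁻¹⁵/6.644×10⁻²⁷) ≈ 1.68×10⁶ m/s.

v_f ≈ 1.68×10⁶ m/s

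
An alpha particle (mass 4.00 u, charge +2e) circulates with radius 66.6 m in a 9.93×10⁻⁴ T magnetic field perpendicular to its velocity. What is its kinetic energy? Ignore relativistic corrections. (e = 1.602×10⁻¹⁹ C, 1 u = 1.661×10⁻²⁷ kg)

KE ≈ 2.11×10⁵ eV

v = |q|Br/m, then KE = ½mv² = (qBr)²/(2m).
v = (3.204×10⁻¹⁹)(9.93×10⁻⁴)(66.6)/6.644×10⁻²⁷ ≈ 3.189×10⁶ m/s.
KE = ½(6.644×10⁻²⁷)(3.189×10⁶)² ≈ 3.38×10⁻¹⁴ J = 2.11×10⁵ eV.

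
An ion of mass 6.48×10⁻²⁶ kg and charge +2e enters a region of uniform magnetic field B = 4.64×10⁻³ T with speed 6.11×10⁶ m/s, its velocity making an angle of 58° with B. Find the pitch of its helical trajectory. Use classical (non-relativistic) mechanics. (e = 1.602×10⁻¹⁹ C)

v∥ = v cosθ = 6.11×10⁶·cos58° ≈ 3.238×10⁶ m/s.
T = 2πm/(|q|B) = 2π(6.48×10⁻²⁶)/((3.204×10⁻¹⁹)(4.64×10⁻³)) ≈ 2.739×10⁻⁴ s.
pitch = v∥ T = (3.238×10⁶)(2.739×10⁻⁴) ≈ 887 m.

p ≈ 887 m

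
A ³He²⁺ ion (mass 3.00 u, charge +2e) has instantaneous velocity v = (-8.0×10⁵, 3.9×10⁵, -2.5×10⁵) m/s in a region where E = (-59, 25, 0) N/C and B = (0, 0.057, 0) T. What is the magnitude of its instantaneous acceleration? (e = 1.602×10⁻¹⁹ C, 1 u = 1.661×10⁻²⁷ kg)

v×B = (1.42×10⁴, 0, -4.56×10⁴) N/C.
E + v×B = (1.42×10⁴, 25.0, -4.56×10⁴) N/C.
F = q(E + v×B) = (3.204×10⁻¹⁹ C)·(1.42×10⁴, 25.0, -4.56×10⁴) = (4.55×10⁻¹⁵, 8.01×10⁻¹⁸, -1.46×10⁻¹⁴) N.
|a| = |F|/m = 1.530×10⁻¹⁴/4.983×10⁻²⁷ ≈ 3.07×10¹² m/s².

|a| ≈ 3.07×10¹² m/s²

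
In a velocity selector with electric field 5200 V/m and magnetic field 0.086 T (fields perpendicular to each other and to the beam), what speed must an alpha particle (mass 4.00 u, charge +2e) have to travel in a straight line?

Zero net Lorentz force requires |qE| = |q v×B|, i.e. E = vB.
v = E/B = 5200/0.086 = 6.0×10⁴ m/s.

v = 6.0×10⁴ m/s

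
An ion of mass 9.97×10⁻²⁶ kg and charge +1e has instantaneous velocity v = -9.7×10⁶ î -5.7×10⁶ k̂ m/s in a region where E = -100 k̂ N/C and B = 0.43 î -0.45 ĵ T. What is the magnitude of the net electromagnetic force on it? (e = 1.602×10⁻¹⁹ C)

|F| ≈ 9.01×10⁻¹³ N

v×B = (-2.56×10⁶, -2.45×10⁶, 4.36×10⁶) N/C.
E + v×B = (-2.56×10⁶, -2.45×10⁶, 4.36×10⁶) N/C.
F = q(E + v×B) = (1.602×10⁻¹⁹ C)·(-2.56×10⁶, -2.45×10⁶, 4.36×10⁶) = (-4.11×10⁻¹³, -3.93×10⁻¹³, 6.99×10⁻¹³) N.
|F| = 9.01×10⁻¹³ N.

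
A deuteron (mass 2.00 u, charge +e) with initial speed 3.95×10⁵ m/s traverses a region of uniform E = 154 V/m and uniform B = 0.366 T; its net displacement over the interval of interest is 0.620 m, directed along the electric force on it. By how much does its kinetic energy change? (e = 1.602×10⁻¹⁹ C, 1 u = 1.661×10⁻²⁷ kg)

The magnetic force is always ⟂ v and does no work; only the electric force changes KE.
ΔKE = F_E · d = |q|E d = (1.602×10⁻¹⁹)(154)(0.620) ≈ 1.53×10⁻¹⁷ J.

ΔKE ≈ 1.53×10⁻¹⁷ J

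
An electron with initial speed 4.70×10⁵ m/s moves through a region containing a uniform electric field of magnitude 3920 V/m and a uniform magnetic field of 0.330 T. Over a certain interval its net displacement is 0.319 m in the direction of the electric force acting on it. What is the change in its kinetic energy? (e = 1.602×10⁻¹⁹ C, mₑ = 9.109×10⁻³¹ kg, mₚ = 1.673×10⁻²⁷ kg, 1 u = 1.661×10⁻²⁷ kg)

ΔKE ≈ 2.00×10⁻¹⁶ J

The magnetic force is always ⟂ v and does no work; only the electric force changes KE.
ΔKE = F_E · d = |q|E d = (1.602×10⁻¹⁹)(3920)(0.319) ≈ 2.00×10⁻¹⁶ J.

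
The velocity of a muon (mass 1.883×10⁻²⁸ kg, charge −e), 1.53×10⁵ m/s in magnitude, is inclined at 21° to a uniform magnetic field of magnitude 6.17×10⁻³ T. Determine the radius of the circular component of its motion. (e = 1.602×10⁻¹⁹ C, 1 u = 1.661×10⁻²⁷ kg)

r ≈ 0.0104 m

v⊥ = v sinθ = 1.53×10⁵·sin21° ≈ 5.483×10⁴ m/s.
r = m v⊥/(|q|B) = (1.883×10⁻²⁸)(5.483×10⁴)/((1.602×10⁻¹⁹)(6.17×10⁻³)) ≈ 0.0104 m.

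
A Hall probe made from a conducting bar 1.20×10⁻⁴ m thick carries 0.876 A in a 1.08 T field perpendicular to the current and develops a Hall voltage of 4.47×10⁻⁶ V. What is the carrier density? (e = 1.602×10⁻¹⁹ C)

From V_H = IB/(n e t), n = IB/(V_H e t).
n = (0.876)(1.08)/((4.47×10⁻⁶)(1.602×10⁻¹⁹)(1.20×10⁻⁴)) ≈ 1.10×10²⁸ m⁻³.

n ≈ 1.10×10²⁸ m⁻³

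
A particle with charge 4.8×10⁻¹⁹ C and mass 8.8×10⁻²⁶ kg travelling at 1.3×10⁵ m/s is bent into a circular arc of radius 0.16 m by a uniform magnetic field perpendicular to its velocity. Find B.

B ≈ 0.15 T

From |q|vB = mv²/r, B = mv/(|q|r).
B = (8.8×10⁻²⁶)(1.3×10⁵)/((4.8×10⁻¹⁹)(0.16)) ≈ 0.15 T.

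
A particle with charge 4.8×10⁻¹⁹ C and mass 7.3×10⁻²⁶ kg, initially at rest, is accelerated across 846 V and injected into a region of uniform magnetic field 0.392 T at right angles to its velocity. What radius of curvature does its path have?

r ≈ 0.0409 m

Acceleration: |q|V = ½mv² ⇒ v = √(2|q|V/m) = √(2·4.8×10⁻¹⁹·846/7.3×10⁻²⁶) ≈ 1.055×10⁵ m/s.
In the field: r = mv/(|q|B) = (7.3×10⁻²⁶)(1.055×10⁵)/((4.8×10⁻¹⁹)(0.392)) ≈ 0.0409 m.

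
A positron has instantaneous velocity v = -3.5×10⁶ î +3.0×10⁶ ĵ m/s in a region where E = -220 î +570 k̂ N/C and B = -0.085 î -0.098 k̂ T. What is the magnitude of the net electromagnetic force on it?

|F| ≈ 8.32×10⁻¹⁴ N

v×B = (-2.94×10⁵, -3.43×10⁵, 2.55×10⁵) N/C.
E + v×B = (-2.94×10⁵, -3.43×10⁵, 2.56×10⁵) N/C.
F = q(E + v×B) = (1.602×10⁻¹⁹ C)·(-2.94×10⁵, -3.43×10⁵, 2.56×10⁵) = (-4.71×10⁻¹⁴, -5.49×10⁻¹⁴, 4.09×10⁻¹⁴) N.
|F| = 8.32×10⁻¹⁴ N.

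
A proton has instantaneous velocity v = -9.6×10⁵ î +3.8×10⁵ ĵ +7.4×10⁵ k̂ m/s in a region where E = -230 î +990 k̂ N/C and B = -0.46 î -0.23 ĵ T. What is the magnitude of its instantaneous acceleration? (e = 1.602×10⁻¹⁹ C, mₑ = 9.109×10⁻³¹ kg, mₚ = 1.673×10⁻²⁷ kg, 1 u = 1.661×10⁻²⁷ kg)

v×B = (1.70×10⁵, -3.40×10⁵, 3.96×10⁵) N/C.
E + v×B = (1.70×10⁵, -3.40×10⁵, 3.97×10⁵) N/C.
F = q(E + v×B) = (1.602×10⁻¹⁹ C)·(1.70×10⁵, -3.40×10⁵, 3.97×10⁵) = (2.72×10⁻¹⁴, -5.45×10⁻¹⁴, 6.35×10⁻¹⁴) N.
|a| = |F|/m = 8.804×10⁻¹⁴/1.673×10⁻²⁷ ≈ 5.26×10¹³ m/s².

|a| ≈ 5.26×10¹³ m/s²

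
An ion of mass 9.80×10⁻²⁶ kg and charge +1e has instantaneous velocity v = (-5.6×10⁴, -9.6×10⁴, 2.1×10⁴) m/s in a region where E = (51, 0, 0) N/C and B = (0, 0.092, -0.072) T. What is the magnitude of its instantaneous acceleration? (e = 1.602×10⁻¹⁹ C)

v×B = (4980, -4030, -5150) N/C.
E + v×B = (5030, -4030, -5150) N/C.
F = q(E + v×B) = (1.602×10⁻¹⁹ C)·(5030, -4030, -5150) = (8.06×10⁻¹⁶, -6.46×10⁻¹⁶, -8.25×10⁻¹⁶) N.
|a| = |F|/m = 1.322×10⁻¹⁵/9.80×10⁻²⁶ ≈ 1.35×10¹⁰ m/s².

|a| ≈ 1.35×10¹⁰ m/s²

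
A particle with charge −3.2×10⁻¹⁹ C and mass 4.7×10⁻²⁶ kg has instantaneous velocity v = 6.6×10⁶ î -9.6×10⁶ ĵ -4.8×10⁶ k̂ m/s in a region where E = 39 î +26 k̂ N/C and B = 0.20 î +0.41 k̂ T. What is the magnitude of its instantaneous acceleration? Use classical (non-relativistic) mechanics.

|a| ≈ 3.89×10¹³ m/s²

v×B = (-3.94×10⁶, -3.67×10⁶, 1.92×10⁶) N/C.
E + v×B = (-3.94×10⁶, -3.67×10⁶, 1.92×10⁶) N/C.
F = q(E + v×B) = (−3.2×10⁻¹⁹ C)·(-3.94×10⁶, -3.67×10⁶, 1.92×10⁶) = (1.26×10⁻¹², 1.17×10⁻¹², -6.14×10⁻¹³) N.
|a| = |F|/m = 1.828×10⁻¹²/4.7×10⁻²⁶ ≈ 3.89×10¹³ m/s².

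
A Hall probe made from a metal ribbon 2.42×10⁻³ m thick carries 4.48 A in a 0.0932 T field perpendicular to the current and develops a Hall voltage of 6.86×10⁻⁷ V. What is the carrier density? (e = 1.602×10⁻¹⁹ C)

From V_H = IB/(n e t), n = IB/(V_H e t).
n = (4.48)(0.0932)/((6.86×10⁻⁷)(1.602×10⁻¹⁹)(2.42×10⁻³)) ≈ 1.57×10²⁷ m⁻³.

n ≈ 1.57×10²⁷ m⁻³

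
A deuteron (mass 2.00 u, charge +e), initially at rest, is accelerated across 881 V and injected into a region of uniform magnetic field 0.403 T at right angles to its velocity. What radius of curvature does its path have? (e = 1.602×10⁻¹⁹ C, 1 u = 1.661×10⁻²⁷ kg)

Acceleration: |q|V = ½mv² ⇒ v = √(2|q|V/m) = √(2·1.602×10⁻¹⁹·881/3.322×10⁻²⁷) ≈ 2.915×10⁵ m/s.
In the field: r = mv/(|q|B) = (3.322×10⁻²⁷)(2.915×10⁵)/((1.602×10⁻¹⁹)(0.403)) ≈ 0.0150 m.

r ≈ 0.0150 m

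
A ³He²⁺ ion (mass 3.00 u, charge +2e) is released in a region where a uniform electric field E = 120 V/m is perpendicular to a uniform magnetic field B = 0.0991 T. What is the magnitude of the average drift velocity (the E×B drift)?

v_d ≈ 1210 m/s

The steady drift has the magnetic force balancing the electric force, so v_d = E/B.
v_d = 120/0.0991 = 1210 m/s.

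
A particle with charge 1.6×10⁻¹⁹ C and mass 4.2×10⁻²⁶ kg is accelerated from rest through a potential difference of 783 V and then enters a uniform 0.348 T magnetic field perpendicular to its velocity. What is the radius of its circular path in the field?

Acceleration: |q|V = ½mv² ⇒ v = √(2|q|V/m) = √(2·1.6×10⁻¹⁹·783/4.2×10⁻²⁶) ≈ 7.724×10⁴ m/s.
In the field: r = mv/(|q|B) = (4.2×10⁻²⁶)(7.724×10⁴)/((1.6×10⁻¹⁹)(0.348)) ≈ 0.0583 m.

r ≈ 0.0583 m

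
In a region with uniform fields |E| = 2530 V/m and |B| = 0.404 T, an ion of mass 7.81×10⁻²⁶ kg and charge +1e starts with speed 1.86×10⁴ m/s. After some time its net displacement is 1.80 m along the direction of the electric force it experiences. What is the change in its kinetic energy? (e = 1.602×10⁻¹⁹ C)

ΔKE ≈ 7.30×10⁻¹⁶ J

The magnetic force is always ⟂ v and does no work; only the electric force changes KE.
ΔKE = F_E · d = |q|E d = (1.602×10⁻¹⁹)(2530)(1.80) ≈ 7.30×10⁻¹⁶ J.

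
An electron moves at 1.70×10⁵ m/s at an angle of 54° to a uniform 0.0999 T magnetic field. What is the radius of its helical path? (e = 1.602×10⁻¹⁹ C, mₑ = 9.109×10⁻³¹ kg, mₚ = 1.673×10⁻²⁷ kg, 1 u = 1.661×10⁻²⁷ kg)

r ≈ 7.83×10⁻⁶ m

v⊥ = v sinθ = 1.70×10⁵·sin54° ≈ 1.375×10⁵ m/s.
r = m v⊥/(|q|B) = (9.109×10⁻³¹)(1.375×10⁵)/((1.602×10⁻¹⁹)(0.0999)) ≈ 7.83×10⁻⁶ m.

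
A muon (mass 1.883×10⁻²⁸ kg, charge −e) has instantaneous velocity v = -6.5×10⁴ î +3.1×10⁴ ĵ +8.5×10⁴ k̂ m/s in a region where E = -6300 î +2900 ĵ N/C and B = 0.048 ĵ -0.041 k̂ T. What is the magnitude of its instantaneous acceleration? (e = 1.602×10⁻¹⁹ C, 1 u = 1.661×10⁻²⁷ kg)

|a| ≈ 1.03×10¹³ m/s²

v×B = (-5350, -2660, -3120) N/C.
E + v×B = (-1.17×10⁴, 235, -3120) N/C.
F = q(E + v×B) = (−1.602×10⁻¹⁹ C)·(-1.17×10⁴, 235, -3120) = (1.87×10⁻¹⁵, -3.76×10⁻¹⁷, 5.00×10⁻¹⁶) N.
|a| = |F|/m = 1.933×10⁻¹⁵/1.883×10⁻²⁸ ≈ 1.03×10¹³ m/s².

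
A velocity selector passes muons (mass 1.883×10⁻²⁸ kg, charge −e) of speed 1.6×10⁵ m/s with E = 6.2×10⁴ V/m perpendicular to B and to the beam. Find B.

Balance of forces in the selector: qE = qvB ⇒ B = E/v.
B = 6.2×10⁴/1.6×10⁵ = 0.39 T.

B = 0.39 T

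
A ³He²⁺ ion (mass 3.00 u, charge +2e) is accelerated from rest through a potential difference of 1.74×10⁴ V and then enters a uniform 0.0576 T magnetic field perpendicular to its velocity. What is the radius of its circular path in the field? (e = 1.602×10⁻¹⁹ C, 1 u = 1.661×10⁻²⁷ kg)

r ≈ 0.404 m

Acceleration: |q|V = ½mv² ⇒ v = √(2|q|V/m) = √(2·3.204×10⁻¹⁹·1.74×10⁴/4.983×10⁻²⁷) ≈ 1.496×10⁶ m/s.
In the field: r = mv/(|q|B) = (4.983×10⁻²⁷)(1.496×10⁶)/((3.204×10⁻¹⁹)(0.0576)) ≈ 0.404 m.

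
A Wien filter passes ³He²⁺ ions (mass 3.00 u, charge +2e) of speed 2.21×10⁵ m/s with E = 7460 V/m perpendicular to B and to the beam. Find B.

B = 0.0338 T

Balance of forces in the selector: qE = qvB ⇒ B = E/v.
B = 7460/2.21×10⁵ = 0.0338 T.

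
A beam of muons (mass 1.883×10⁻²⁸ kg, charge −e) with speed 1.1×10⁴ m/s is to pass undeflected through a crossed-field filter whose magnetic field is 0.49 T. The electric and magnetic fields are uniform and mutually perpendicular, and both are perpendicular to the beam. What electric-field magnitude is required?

E = 5400 V/m

For straight-line motion qE = qvB, so E = vB.
E = 1.1×10⁴ × 0.49 = 5400 V/m.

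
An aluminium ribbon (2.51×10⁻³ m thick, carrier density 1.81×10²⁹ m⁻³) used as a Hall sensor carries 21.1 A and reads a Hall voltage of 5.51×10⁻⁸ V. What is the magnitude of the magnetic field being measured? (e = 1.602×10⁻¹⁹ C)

B ≈ 0.190 T

From V_H = IB/(n e t), B = V_H n e t / I.
B = (5.51×10⁻⁸)(1.81×10²⁹)(1.602×10⁻¹⁹)(2.51×10⁻³)/21.1 ≈ 0.190 T.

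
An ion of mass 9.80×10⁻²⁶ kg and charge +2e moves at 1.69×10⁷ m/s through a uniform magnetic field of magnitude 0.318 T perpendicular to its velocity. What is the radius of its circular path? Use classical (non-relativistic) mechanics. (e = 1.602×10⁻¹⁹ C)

The magnetic force provides the centripetal force: |q|vB = mv²/r.
r = mv/(|q|B) = (9.80×10⁻²⁶)(1.69×10⁷)/((3.204×10⁻¹⁹)(0.318)) ≈ 16.3 m.

r ≈ 16.3 m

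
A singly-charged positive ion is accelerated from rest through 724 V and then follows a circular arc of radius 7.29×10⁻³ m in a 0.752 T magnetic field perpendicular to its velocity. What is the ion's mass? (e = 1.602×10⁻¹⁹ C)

m ≈ 3.32×10⁻²⁷ kg

Combine |q|V = ½mv² and r = mv/(|q|B): eliminate v to get m = qB²r²/(2V).
m = (1.602×10⁻¹⁹)(0.752)²(7.29×10⁻³)²/(2·724) ≈ 3.32×10⁻²⁷ kg.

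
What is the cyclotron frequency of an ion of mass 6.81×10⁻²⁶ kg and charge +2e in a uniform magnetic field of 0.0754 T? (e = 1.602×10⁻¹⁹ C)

f ≈ 5.65×10⁴ Hz

f = |q|B/(2πm).
f = (3.204×10⁻¹⁹)(0.0754)/(2π·6.81×10⁻²⁶) ≈ 5.65×10⁴ Hz.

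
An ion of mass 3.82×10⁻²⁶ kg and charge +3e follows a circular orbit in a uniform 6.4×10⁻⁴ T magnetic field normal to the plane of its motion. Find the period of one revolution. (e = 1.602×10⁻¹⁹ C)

T ≈ 7.8×10⁻⁴ s

The cyclotron period depends only on m, q, B: T = 2πm/(|q|B).
T = 2π(3.82×10⁻²⁶)/((4.806×10⁻¹⁹)(6.4×10⁻⁴)) ≈ 7.8×10⁻⁴ s.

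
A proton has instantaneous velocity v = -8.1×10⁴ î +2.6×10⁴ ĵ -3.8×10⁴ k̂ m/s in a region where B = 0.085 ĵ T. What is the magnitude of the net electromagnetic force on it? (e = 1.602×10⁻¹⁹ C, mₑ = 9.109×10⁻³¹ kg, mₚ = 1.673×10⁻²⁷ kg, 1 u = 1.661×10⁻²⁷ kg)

|F| ≈ 1.22×10⁻¹⁵ N

v×B = (3230, 0, -6890) N/C.
F = q v×B = (1.602×10⁻¹⁹ C)·(3230, 0, -6890) = (5.17×10⁻¹⁶, 0, -1.10×10⁻¹⁵) N.
|F| = 1.22×10⁻¹⁵ N.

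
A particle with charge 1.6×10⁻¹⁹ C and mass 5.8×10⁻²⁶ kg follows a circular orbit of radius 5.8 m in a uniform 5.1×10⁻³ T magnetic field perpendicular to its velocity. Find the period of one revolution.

The cyclotron period depends only on m, q, B: T = 2πm/(|q|B).
T = 2π(5.8×10⁻²⁶)/((1.6×10⁻¹⁹)(5.1×10⁻³)) ≈ 4.5×10⁻⁴ s.

T ≈ 4.5×10⁻⁴ s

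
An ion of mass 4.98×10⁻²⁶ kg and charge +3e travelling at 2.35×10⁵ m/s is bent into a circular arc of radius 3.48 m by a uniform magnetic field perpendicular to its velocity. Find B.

From |q|vB = mv²/r, B = mv/(|q|r).
B = (4.98×10⁻²⁶)(2.35×10⁵)/((4.806×10⁻¹⁹)(3.48)) ≈ 7.00×10⁻³ T.

B ≈ 7.00×10⁻³ T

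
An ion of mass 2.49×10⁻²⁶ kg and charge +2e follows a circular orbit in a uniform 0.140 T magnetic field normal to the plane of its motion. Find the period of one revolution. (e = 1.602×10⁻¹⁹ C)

The cyclotron period depends only on m, q, B: T = 2πm/(|q|B).
T = 2π(2.49×10⁻²⁶)/((3.204×10⁻¹⁹)(0.140)) ≈ 3.49×10⁻⁶ s.

T ≈ 3.49×10⁻⁶ s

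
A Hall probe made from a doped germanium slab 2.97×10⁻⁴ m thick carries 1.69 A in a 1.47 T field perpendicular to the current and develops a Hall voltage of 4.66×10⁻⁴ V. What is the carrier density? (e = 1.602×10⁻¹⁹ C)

From V_H = IB/(n e t), n = IB/(V_H e t).
n = (1.69)(1.47)/((4.66×10⁻⁴)(1.602×10⁻¹⁹)(2.97×10⁻⁴)) ≈ 1.12×10²⁶ m⁻³.

n ≈ 1.12×10²⁶ m⁻³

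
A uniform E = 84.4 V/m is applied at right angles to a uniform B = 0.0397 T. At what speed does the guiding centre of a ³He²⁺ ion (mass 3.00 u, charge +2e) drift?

v_d ≈ 2130 m/s

The steady drift has the magnetic force balancing the electric force, so v_d = E/B.
v_d = 84.4/0.0397 = 2130 m/s.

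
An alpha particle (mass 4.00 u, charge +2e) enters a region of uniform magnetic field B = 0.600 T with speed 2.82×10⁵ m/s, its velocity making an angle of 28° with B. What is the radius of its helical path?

r ≈ 4.58×10⁻³ m

v⊥ = v sinθ = 2.82×10⁵·sin28° ≈ 1.324×10⁵ m/s.
r = m v⊥/(|q|B) = (6.644×10⁻²⁷)(1.324×10⁵)/((3.204×10⁻¹⁹)(0.600)) ≈ 4.58×10⁻³ m.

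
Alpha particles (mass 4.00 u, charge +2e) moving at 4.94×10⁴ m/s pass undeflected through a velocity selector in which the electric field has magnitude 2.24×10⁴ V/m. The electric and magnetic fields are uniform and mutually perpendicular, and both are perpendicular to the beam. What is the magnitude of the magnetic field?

Balance of forces in the selector: qE = qvB ⇒ B = E/v.
B = 2.24×10⁴/4.94×10⁴ = 0.453 T.

B = 0.453 T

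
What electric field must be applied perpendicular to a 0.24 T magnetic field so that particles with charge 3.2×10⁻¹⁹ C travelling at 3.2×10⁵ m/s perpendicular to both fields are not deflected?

For straight-line motion qE = qvB, so E = vB.
E = 3.2×10⁵ × 0.24 = 7.7×10⁴ V/m.

E = 7.7×10⁴ V/m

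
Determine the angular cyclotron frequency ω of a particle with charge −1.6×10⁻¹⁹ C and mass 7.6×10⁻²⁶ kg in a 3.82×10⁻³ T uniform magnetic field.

ω ≈ 8040 rad/s

ω = |q|B/m.
ω = (1.6×10⁻¹⁹)(3.82×10⁻³)/7.6×10⁻²⁶ ≈ 8040 rad/s.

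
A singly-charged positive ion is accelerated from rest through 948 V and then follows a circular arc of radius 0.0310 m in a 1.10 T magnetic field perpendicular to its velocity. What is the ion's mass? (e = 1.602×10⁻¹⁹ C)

Combine |q|V = ½mv² and r = mv/(|q|B): eliminate v to get m = qB²r²/(2V).
m = (1.602×10⁻¹⁹)(1.10)²(0.0310)²/(2·948) ≈ 9.83×10⁻²⁶ kg.

m ≈ 9.83×10⁻²⁶ kg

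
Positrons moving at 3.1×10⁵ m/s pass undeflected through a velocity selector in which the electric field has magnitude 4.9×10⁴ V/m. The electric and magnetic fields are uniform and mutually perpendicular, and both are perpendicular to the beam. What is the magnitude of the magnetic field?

B = 0.16 T

Balance of forces in the selector: qE = qvB ⇒ B = E/v.
B = 4.9×10⁴/3.1×10⁵ = 0.16 T.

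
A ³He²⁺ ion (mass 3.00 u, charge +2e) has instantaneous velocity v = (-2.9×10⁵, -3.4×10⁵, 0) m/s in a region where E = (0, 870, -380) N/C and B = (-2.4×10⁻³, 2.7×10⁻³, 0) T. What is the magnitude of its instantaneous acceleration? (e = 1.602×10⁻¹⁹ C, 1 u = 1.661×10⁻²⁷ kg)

v×B = (0, 0, -1600) N/C.
E + v×B = (0, 870, -1980) N/C.
F = q(E + v×B) = (3.204×10⁻¹⁹ C)·(0, 870, -1980) = (0, 2.79×10⁻¹⁶, -6.34×10⁻¹⁶) N.
|a| = |F|/m = 6.926×10⁻¹⁶/4.983×10⁻²⁷ ≈ 1.39×10¹¹ m/s².

|a| ≈ 1.39×10¹¹ m/s²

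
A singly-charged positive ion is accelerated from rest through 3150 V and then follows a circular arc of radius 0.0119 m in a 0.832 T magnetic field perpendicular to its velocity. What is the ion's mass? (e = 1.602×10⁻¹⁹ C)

Combine |q|V = ½mv² and r = mv/(|q|B): eliminate v to get m = qB²r²/(2V).
m = (1.602×10⁻¹⁹)(0.832)²(0.0119)²/(2·3150) ≈ 2.49×10⁻²⁷ kg.

m ≈ 2.49×10⁻²⁷ kg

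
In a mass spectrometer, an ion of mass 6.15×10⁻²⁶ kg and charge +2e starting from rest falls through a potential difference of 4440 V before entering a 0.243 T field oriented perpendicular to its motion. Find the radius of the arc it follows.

Acceleration: |q|V = ½mv² ⇒ v = √(2|q|V/m) = √(2·3.204×10⁻¹⁹·4440/6.15×10⁻²⁶) ≈ 2.151×10⁵ m/s.
In the field: r = mv/(|q|B) = (6.15×10⁻²⁶)(2.151×10⁵)/((3.204×10⁻¹⁹)(0.243)) ≈ 0.170 m.

r ≈ 0.170 m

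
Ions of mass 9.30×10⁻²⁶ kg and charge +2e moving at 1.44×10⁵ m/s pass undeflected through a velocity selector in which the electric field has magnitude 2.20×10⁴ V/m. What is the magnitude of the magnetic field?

B = 0.153 T

Balance of forces in the selector: qE = qvB ⇒ B = E/v.
B = 2.20×10⁴/1.44×10⁵ = 0.153 T.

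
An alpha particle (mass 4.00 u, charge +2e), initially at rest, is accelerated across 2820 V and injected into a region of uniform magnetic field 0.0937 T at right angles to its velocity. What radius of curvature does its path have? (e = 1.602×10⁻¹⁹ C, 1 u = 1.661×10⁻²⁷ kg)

Acceleration: |q|V = ½mv² ⇒ v = √(2|q|V/m) = √(2·3.204×10⁻¹⁹·2820/6.644×10⁻²⁷) ≈ 5.215×10⁵ m/s.
In the field: r = mv/(|q|B) = (6.644×10⁻²⁷)(5.215×10⁵)/((3.204×10⁻¹⁹)(0.0937)) ≈ 0.115 m.

r ≈ 0.115 m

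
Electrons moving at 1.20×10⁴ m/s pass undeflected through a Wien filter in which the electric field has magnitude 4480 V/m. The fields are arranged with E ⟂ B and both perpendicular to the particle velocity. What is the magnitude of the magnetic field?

B = 0.373 T

Balance of forces in the selector: qE = qvB ⇒ B = E/v.
B = 4480/1.20×10⁴ = 0.373 T.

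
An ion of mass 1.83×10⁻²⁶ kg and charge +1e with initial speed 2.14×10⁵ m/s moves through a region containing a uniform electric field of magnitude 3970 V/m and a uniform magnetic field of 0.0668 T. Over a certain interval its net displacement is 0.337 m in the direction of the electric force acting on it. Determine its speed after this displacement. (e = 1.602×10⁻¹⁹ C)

v_f ≈ 2.63×10⁵ m/s

B does no work; ΔKE = |q|E d.
½mv_f² = ½mv₀² + |q|Ed = ½(1.83×10⁻²⁶)(2.14×10⁵)² + (1.602×10⁻¹⁹)(3970)(0.337) ≈ 4.190×10⁻¹⁶ J + 2.143×10⁻¹⁶ J ≈ 6.334×10⁻¹⁶ J.
v_f = √(2·6.334×10⁻¹⁶/1.83×10⁻²⁶) ≈ 2.63×10⁵ m/s.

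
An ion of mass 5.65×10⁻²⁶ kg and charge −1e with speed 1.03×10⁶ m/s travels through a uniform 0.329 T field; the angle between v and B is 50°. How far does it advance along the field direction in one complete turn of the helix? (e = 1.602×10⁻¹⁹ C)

v∥ = v cosθ = 1.03×10⁶·cos50° ≈ 6.621×10⁵ m/s.
T = 2πm/(|q|B) = 2π(5.65×10⁻²⁶)/((1.602×10⁻¹⁹)(0.329)) ≈ 6.736×10⁻⁶ s.
pitch = v∥ T = (6.621×10⁵)(6.736×10⁻⁶) ≈ 4.46 m.

p ≈ 4.46 m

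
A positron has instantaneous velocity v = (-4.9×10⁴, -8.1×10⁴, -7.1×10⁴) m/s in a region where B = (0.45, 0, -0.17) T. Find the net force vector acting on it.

F ≈ (2.21×10⁻¹⁵, -6.45×10⁻¹⁵, 5.84×10⁻¹⁵) N

v×B = (1.38×10⁴, -4.03×10⁴, 3.64×10⁴) N/C.
F = q v×B = (1.602×10⁻¹⁹ C)·(1.38×10⁴, -4.03×10⁴, 3.64×10⁴) = (2.21×10⁻¹⁵, -6.45×10⁻¹⁵, 5.84×10⁻¹⁵) N.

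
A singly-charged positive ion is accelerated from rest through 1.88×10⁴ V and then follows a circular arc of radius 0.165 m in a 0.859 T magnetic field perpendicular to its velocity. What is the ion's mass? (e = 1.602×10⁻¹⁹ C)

Combine |q|V = ½mv² and r = mv/(|q|B): eliminate v to get m = qB²r²/(2V).
m = (1.602×10⁻¹⁹)(0.859)²(0.165)²/(2·1.88×10⁴) ≈ 8.56×10⁻²⁶ kg.

m ≈ 8.56×10⁻²⁶ kg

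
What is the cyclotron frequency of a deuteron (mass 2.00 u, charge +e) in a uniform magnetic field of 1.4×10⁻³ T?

f = |q|B/(2πm).
f = (1.602×10⁻¹⁹)(1.4×10⁻³)/(2π·3.322×10⁻²⁷) ≈ 1.1×10⁴ Hz.

f ≈ 1.1×10⁴ Hz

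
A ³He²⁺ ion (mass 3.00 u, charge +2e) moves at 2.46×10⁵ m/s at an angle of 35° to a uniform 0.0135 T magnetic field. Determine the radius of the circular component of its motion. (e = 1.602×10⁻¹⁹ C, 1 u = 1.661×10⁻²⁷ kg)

r ≈ 0.163 m

v⊥ = v sinθ = 2.46×10⁵·sin35° ≈ 1.411×10⁵ m/s.
r = m v⊥/(|q|B) = (4.983×10⁻²⁷)(1.411×10⁵)/((3.204×10⁻¹⁹)(0.0135)) ≈ 0.163 m.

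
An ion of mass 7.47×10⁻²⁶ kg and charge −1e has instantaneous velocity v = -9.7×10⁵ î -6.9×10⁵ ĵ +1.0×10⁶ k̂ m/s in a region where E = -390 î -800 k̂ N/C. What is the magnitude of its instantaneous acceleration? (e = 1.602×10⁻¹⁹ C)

Only an electric field acts, so F = qE = (−1.602×10⁻¹⁹ C)·(-390, 0, -800) = (6.25×10⁻¹⁷, 0, 1.28×10⁻¹⁶) N.
|a| = |F|/m = 1.426×10⁻¹⁶/7.47×10⁻²⁶ ≈ 1.91×10⁹ m/s².

|a| ≈ 1.91×10⁹ m/s²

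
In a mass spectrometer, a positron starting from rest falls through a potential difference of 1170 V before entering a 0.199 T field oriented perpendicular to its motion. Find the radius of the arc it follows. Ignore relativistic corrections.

Acceleration: |q|V = ½mv² ⇒ v = √(2|q|V/m) = √(2·1.602×10⁻¹⁹·1170/9.109×10⁻³¹) ≈ 2.029×10⁷ m/s.
In the field: r = mv/(|q|B) = (9.109×10⁻³¹)(2.029×10⁷)/((1.602×10⁻¹⁹)(0.199)) ≈ 5.80×10⁻⁴ m.

r ≈ 5.80×10⁻⁴ m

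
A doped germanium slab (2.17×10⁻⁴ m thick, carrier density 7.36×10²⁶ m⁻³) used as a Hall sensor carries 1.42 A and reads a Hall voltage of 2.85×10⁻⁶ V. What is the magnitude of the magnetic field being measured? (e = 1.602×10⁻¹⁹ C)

From V_H = IB/(n e t), B = V_H n e t / I.
B = (2.85×10⁻⁶)(7.36×10²⁶)(1.602×10⁻¹⁹)(2.17×10⁻⁴)/1.42 ≈ 0.0514 T.

B ≈ 0.0514 T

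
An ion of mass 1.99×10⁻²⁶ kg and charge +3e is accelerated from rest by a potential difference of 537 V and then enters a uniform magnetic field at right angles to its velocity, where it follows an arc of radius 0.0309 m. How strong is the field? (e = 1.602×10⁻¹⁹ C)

B ≈ 0.216 T

v = √(2|q|V/m) = √(2·4.806×10⁻¹⁹·537/1.99×10⁻²⁶) ≈ 1.611×10⁵ m/s.
B = mv/(|q|r) = (1.99×10⁻²⁶)(1.611×10⁵)/((4.806×10⁻¹⁹)(0.0309)) ≈ 0.216 T.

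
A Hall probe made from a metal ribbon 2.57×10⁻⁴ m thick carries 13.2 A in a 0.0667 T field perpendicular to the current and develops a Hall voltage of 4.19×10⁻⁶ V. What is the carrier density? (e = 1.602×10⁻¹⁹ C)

n ≈ 5.10×10²⁷ m⁻³

From V_H = IB/(n e t), n = IB/(V_H e t).
n = (13.2)(0.0667)/((4.19×10⁻⁶)(1.602×10⁻¹⁹)(2.57×10⁻⁴)) ≈ 5.10×10²⁷ m⁻³.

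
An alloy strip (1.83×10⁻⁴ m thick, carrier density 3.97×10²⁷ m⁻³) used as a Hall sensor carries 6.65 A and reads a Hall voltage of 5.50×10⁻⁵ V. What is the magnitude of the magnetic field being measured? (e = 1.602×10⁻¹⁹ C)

From V_H = IB/(n e t), B = V_H n e t / I.
B = (5.50×10⁻⁵)(3.97×10²⁷)(1.602×10⁻¹⁹)(1.83×10⁻⁴)/6.65 ≈ 0.963 T.

B ≈ 0.963 T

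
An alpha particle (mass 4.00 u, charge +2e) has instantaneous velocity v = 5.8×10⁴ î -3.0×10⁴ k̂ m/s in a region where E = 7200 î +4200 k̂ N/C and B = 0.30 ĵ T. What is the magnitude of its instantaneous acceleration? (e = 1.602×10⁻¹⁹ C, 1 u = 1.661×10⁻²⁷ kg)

v×B = (9000, 0, 1.74×10⁴) N/C.
E + v×B = (1.62×10⁴, 0, 2.16×10⁴) N/C.
F = q(E + v×B) = (3.204×10⁻¹⁹ C)·(1.62×10⁴, 0, 2.16×10⁴) = (5.19×10⁻¹⁵, 0, 6.92×10⁻¹⁵) N.
|a| = |F|/m = 8.651×10⁻¹⁵/6.644×10⁻²⁷ ≈ 1.30×10¹² m/s².

|a| ≈ 1.30×10¹² m/s²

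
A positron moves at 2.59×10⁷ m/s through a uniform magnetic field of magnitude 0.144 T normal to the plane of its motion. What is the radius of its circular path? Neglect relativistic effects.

r ≈ 1.02×10⁻³ m

The magnetic force provides the centripetal force: |q|vB = mv²/r.
r = mv/(|q|B) = (9.109×10⁻³¹)(2.59×10⁷)/((1.602×10⁻¹⁹)(0.144)) ≈ 1.02×10⁻³ m.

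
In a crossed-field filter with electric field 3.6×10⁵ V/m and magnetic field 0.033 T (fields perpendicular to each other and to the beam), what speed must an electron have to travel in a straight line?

v = 1.1×10⁷ m/s

Zero net Lorentz force requires |qE| = |q v×B|, i.e. E = vB.
v = E/B = 3.6×10⁵/0.033 = 1.1×10⁷ m/s.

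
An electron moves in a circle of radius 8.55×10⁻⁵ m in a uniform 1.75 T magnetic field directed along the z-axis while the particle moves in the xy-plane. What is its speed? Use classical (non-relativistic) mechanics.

From |q|vB = mv²/r, v = |q|Br/m.
v = (1.602×10⁻¹⁹)(1.75)(8.55×10⁻⁵)/9.109×10⁻³¹ ≈ 2.63×10⁷ m/s.

v ≈ 2.63×10⁷ m/s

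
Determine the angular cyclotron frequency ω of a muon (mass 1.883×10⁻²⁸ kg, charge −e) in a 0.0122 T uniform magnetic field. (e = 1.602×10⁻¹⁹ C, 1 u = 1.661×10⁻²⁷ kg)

ω ≈ 1.04×10⁷ rad/s

ω = |q|B/m.
ω = (1.602×10⁻¹⁹)(0.0122)/1.883×10⁻²⁸ ≈ 1.04×10⁷ rad/s.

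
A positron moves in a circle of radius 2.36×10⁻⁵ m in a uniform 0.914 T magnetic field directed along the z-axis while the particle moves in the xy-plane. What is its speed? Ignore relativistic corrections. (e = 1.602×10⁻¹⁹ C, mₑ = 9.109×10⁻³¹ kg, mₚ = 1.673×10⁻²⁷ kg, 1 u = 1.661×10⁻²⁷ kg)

From |q|vB = mv²/r, v = |q|Br/m.
v = (1.602×10⁻¹⁹)(0.914)(2.36×10⁻⁵)/9.109×10⁻³¹ ≈ 3.79×10⁶ m/s.

v ≈ 3.79×10⁶ m/s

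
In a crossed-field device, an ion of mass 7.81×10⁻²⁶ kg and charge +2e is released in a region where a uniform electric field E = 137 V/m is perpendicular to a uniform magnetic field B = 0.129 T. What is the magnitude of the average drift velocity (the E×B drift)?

v_d ≈ 1060 m/s

The E×B drift speed is v_d = E/B.
v_d = 137/0.129 = 1060 m/s.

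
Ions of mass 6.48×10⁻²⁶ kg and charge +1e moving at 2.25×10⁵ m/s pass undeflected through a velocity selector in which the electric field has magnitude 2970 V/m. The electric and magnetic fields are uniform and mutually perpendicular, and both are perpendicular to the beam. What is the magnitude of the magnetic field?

Balance of forces in the selector: qE = qvB ⇒ B = E/v.
B = 2970/2.25×10⁵ = 0.0132 T.

B = 0.0132 T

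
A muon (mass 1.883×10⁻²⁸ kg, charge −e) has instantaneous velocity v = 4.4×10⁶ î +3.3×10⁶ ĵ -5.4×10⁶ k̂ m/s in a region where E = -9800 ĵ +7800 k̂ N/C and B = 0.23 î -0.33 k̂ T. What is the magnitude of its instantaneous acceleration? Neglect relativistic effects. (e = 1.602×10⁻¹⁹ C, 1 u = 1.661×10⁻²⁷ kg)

v×B = (-1.09×10⁶, 2.10×10⁵, -7.59×10⁵) N/C.
E + v×B = (-1.09×10⁶, 2.00×10⁵, -7.51×10⁵) N/C.
F = q(E + v×B) = (−1.602×10⁻¹⁹ C)·(-1.09×10⁶, 2.00×10⁵, -7.51×10⁵) = (1.74×10⁻¹³, -3.21×10⁻¹⁴, 1.20×10⁻¹³) N.
|a| = |F|/m = 2.144×10⁻¹³/1.883×10⁻²⁸ ≈ 1.14×10¹⁵ m/s².

|a| ≈ 1.14×10¹⁵ m/s²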